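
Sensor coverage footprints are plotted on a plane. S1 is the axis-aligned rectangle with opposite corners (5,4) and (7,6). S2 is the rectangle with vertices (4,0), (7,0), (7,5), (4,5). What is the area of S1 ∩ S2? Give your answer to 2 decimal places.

2.00

|S1∩S2|: x∈[5,7], y∈[4,5] → 2·1 = 2.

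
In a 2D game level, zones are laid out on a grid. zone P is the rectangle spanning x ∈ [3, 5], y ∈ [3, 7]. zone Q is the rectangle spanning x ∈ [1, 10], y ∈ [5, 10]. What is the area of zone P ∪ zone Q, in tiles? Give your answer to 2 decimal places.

49.00

By inclusion–exclusion:
Individual areas: |zone P| = 8, |zone Q| = 45.
|zone P∩zone Q|: x∈[3,5], y∈[5,7] → 2·2 = 4.
|zone P ∪ zone Q| = 53 − 4 = 49.00.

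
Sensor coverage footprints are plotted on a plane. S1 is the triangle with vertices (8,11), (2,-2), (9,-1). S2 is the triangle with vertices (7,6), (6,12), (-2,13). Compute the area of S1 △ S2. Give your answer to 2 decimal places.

|S1| = 42.5, |S2| = 23.5, |S1∩S2| = 0.8717.
|S1 △ S2| = |S1| + |S2| − 2·|S1∩S2| = 42.5 + 23.5 − 1.7434 = 64.26.

64.26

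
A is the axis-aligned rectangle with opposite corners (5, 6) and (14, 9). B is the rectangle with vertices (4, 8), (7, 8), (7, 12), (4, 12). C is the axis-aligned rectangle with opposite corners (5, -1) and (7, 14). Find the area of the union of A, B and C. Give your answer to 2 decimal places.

55.00

By inclusion–exclusion:
Individual areas: |A| = 27, |B| = 12, |C| = 30.
|A∩B|: x∈[5,7], y∈[8,9] → 2·1 = 2.
|A∩C|: x∈[5,7], y∈[6,9] → 2·3 = 6.
|B∩C|: x∈[5,7], y∈[8,12] → 2·4 = 8.
|A∩B∩C| = 2.
|A ∪ B ∪ C| = 69 − 16 + 2 = 55.00.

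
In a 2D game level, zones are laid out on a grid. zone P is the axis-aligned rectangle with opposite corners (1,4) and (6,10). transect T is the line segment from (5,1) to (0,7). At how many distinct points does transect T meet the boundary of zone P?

The segment meets the boundary at (1,5.8), (2.5,4).

2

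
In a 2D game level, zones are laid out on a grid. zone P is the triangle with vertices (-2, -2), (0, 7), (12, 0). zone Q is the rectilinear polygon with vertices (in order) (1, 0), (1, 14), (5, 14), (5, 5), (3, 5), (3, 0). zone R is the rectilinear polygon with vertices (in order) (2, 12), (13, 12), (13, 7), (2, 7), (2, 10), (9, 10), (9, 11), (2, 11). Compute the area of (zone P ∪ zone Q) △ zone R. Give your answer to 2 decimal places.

|zone P ∪ zone Q| = 95.2798.
|(zone P ∪ zone Q) ∩ zone R| = 12.
|(zone P ∪ zone Q) △ zone R| = 95.2798 + 48 − 24 = 119.28.

119.28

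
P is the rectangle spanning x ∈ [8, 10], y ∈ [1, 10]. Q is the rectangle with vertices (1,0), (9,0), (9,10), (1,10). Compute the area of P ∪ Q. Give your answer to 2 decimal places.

89.00

By inclusion–exclusion:
Individual areas: |P| = 18, |Q| = 80.
|P∩Q|: x∈[8,9], y∈[1,10] → 1·9 = 9.
|P ∪ Q| = 98 − 9 = 89.00.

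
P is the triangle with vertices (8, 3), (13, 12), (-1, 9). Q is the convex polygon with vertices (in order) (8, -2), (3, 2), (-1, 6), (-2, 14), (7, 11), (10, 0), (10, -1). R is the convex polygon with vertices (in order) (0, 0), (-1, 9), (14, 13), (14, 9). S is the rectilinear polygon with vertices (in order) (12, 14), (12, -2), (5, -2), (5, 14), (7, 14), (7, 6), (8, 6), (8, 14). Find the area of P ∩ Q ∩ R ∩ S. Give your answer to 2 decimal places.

The intersection is the polygon with vertices (7,10.714), (7,6), (8,6), (8,7.333), (8.508,5.47), (6.364,4.091), (5,5), (5,10.286).
By the shoelace formula its area is 13.80.

13.80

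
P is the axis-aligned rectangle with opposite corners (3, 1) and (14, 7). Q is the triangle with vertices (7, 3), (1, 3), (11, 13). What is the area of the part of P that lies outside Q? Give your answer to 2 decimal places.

48.80

|P| = 66, |P∩Q| = 17.2.
|P ∖ Q| = |P| − |P∩Q| = 66 − 17.2 = 48.80.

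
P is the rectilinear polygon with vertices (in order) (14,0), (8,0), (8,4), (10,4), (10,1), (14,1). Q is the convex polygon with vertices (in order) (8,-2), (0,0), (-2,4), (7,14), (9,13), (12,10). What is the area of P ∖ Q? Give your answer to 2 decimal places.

|P| = 12, |P∩Q| = 5.3333.
|P ∖ Q| = |P| − |P∩Q| = 12 − 5.3333 = 6.67.

6.67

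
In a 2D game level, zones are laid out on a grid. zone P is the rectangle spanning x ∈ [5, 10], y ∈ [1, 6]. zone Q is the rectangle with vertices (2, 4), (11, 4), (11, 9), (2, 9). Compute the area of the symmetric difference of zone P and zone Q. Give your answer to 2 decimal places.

|zone P∩zone Q|: x∈[5,10], y∈[4,6] → 5·2 = 10.
|zone P △ zone Q| = |zone P| + |zone Q| − 2·|zone P∩zone Q| = 25 + 45 − 20 = 50.00.

50.00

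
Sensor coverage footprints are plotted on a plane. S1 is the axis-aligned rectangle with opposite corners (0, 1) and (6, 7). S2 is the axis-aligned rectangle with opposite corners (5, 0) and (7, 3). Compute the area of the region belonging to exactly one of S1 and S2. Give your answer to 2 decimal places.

38.00

|S1∩S2|: x∈[5,6], y∈[1,3] → 1·2 = 2.
|S1 △ S2| = |S1| + |S2| − 2·|S1∩S2| = 36 + 6 − 4 = 38.00.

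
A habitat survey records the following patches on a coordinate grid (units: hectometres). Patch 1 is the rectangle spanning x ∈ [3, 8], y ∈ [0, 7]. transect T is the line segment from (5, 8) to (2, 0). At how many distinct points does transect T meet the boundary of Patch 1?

The segment meets the boundary at (3,2.667), (4.625,7).

2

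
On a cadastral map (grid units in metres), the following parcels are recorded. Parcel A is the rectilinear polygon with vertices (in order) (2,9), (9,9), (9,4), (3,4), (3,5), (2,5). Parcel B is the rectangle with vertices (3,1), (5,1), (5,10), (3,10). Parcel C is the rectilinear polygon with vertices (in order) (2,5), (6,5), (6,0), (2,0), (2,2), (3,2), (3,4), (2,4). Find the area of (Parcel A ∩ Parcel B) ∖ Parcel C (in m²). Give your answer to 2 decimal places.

8.00

|Parcel A ∩ Parcel B| = 10.
|(Parcel A ∩ Parcel B) ∩ Parcel C| = 2.
|(Parcel A ∩ Parcel B) ∖ Parcel C| = 10 − 2 = 8.00.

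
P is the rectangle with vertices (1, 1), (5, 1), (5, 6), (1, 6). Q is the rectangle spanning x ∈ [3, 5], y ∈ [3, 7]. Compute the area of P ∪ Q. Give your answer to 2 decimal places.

By inclusion–exclusion:
Individual areas: |P| = 20, |Q| = 8.
|P∩Q|: x∈[3,5], y∈[3,6] → 2·3 = 6.
|P ∪ Q| = 28 − 6 = 22.00.

22.00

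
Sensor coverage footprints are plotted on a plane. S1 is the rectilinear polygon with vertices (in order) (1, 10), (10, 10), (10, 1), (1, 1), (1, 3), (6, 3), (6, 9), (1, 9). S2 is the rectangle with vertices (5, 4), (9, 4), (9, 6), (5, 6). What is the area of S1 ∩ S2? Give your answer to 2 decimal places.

The intersection is the polygon with vertices (6,6), (9,6), (9,4), (6,4).
By the shoelace formula its area is 6.00.

6.00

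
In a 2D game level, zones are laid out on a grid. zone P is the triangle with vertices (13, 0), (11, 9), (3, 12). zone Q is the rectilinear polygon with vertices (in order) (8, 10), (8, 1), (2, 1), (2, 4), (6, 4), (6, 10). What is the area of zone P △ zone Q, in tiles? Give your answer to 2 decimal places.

51.80

|zone P| = 33, |zone Q| = 30, |zone P∩zone Q| = 5.6.
|zone P △ zone Q| = |zone P| + |zone Q| − 2·|zone P∩zone Q| = 33 + 30 − 11.2 = 51.80.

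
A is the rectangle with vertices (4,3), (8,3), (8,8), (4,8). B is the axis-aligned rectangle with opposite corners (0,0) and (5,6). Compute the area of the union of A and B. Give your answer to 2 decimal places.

By inclusion–exclusion:
Individual areas: |A| = 20, |B| = 30.
|A∩B|: x∈[4,5], y∈[3,6] → 1·3 = 3.
|A ∪ B| = 50 − 3 = 47.00.

47.00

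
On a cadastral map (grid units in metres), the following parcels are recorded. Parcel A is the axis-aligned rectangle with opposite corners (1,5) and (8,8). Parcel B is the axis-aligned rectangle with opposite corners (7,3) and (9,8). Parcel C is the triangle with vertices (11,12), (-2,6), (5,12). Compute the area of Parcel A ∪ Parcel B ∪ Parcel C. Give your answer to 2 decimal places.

45.59

By inclusion–exclusion:
Individual areas: |Parcel A| = 21, |Parcel B| = 10, |Parcel C| = 18.
|Parcel A∩Parcel B|: x∈[7,8], y∈[5,8] → 1·3 = 3.
|Parcel A∩Parcel C| = 0.4103.
|Parcel B∩Parcel C| = 0.
|Parcel A∩Parcel B∩Parcel C| = 0.
|Parcel A ∪ Parcel B ∪ Parcel C| = 49 − 3.4103 + 0 = 45.59.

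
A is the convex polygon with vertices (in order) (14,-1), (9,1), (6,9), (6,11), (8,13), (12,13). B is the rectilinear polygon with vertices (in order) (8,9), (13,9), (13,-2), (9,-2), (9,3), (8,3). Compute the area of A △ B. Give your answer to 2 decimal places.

42.05

|A| = 73, |B| = 50, |A∩B| = 40.4738.
|A △ B| = |A| + |B| − 2·|A∩B| = 73 + 50 − 80.9476 = 42.05.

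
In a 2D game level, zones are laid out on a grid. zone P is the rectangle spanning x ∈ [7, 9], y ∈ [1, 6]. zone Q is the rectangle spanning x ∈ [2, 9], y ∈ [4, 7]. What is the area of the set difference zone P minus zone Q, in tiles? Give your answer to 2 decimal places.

6.00

|zone P∩zone Q|: x∈[7,9], y∈[4,6] → 2·2 = 4.
|zone P| = 10.
|zone P ∖ zone Q| = |zone P| − |zone P∩zone Q| = 10 − 4 = 6.00.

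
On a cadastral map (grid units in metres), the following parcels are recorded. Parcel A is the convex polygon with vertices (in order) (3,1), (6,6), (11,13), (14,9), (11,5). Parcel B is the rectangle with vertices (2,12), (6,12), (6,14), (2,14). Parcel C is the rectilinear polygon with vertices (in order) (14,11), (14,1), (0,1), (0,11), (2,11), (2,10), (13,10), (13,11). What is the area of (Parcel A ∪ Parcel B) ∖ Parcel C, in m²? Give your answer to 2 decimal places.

|Parcel A ∪ Parcel B| = 54.
|(Parcel A ∪ Parcel B) ∩ Parcel C| = 39.4524.
|(Parcel A ∪ Parcel B) ∖ Parcel C| = 54 − 39.4524 = 14.55.

14.55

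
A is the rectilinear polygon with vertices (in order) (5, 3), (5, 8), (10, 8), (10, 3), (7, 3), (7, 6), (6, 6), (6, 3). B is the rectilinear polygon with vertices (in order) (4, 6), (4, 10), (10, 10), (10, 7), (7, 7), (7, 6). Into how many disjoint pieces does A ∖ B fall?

A ∖ B splits into 2 disjoint pieces (area 3, area 12).

2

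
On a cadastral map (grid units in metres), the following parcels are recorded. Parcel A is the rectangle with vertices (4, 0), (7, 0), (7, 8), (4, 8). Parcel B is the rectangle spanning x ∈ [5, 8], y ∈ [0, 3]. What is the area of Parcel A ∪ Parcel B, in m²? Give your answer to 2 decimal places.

By inclusion–exclusion:
Individual areas: |Parcel A| = 24, |Parcel B| = 9.
|Parcel A∩Parcel B|: x∈[5,7], y∈[0,3] → 2·3 = 6.
|Parcel A ∪ Parcel B| = 33 − 6 = 27.00.

27.00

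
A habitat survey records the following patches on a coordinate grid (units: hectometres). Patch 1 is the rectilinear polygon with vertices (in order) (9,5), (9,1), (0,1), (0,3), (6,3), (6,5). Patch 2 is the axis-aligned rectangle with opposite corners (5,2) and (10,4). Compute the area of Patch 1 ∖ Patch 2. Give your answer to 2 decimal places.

17.00

|Patch 1| = 24, |Patch 1∩Patch 2| = 7.
|Patch 1 ∖ Patch 2| = |Patch 1| − |Patch 1∩Patch 2| = 24 − 7 = 17.00.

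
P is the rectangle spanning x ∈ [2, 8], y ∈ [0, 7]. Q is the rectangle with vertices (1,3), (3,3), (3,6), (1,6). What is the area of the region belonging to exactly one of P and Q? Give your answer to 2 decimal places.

42.00

|P∩Q|: x∈[2,3], y∈[3,6] → 1·3 = 3.
|P △ Q| = |P| + |Q| − 2·|P∩Q| = 42 + 6 − 6 = 42.00.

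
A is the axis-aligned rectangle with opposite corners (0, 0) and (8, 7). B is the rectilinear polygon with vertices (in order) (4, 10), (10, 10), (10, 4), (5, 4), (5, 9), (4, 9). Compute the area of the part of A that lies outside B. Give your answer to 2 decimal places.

47.00

|A| = 56, |A∩B| = 9.
|A ∖ B| = |A| − |A∩B| = 56 − 9 = 47.00.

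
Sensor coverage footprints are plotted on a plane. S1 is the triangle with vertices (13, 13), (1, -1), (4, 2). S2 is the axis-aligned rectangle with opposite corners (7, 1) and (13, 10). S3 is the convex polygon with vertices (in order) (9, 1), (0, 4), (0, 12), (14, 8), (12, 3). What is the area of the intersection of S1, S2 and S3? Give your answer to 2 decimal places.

0.72

The intersection is the polygon with vertices (7,5.667), (7,6), (9.754,9.213), (9.874,9.179).
By the shoelace formula its area is 0.72.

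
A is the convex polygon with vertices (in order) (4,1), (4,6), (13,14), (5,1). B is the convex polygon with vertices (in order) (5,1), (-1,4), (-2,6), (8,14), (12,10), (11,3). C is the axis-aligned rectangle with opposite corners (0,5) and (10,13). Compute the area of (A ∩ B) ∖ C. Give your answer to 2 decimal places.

|A ∩ B| = 26.8943.
|(A ∩ B) ∩ C| = 16.7644.
|(A ∩ B) ∖ C| = 26.8943 − 16.7644 = 10.13.

10.13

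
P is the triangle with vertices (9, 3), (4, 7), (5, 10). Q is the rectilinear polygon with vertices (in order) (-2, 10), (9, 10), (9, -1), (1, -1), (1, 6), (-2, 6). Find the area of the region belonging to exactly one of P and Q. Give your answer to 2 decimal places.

|P| = 9.5, |Q| = 100, |P∩Q| = 9.5.
|P △ Q| = |P| + |Q| − 2·|P∩Q| = 9.5 + 100 − 19 = 90.50.

90.50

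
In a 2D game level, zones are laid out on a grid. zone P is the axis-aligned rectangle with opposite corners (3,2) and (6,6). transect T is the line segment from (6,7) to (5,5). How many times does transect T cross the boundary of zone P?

1

The segment meets the boundary at (5.5,6).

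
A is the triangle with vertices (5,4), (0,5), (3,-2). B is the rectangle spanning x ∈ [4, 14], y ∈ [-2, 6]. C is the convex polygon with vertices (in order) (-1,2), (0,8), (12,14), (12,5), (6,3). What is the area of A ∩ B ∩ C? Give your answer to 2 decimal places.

The intersection is the polygon with vertices (4.6,2.8), (4,2.714), (4,4.2), (5,4).
By the shoelace formula its area is 1.09.

1.09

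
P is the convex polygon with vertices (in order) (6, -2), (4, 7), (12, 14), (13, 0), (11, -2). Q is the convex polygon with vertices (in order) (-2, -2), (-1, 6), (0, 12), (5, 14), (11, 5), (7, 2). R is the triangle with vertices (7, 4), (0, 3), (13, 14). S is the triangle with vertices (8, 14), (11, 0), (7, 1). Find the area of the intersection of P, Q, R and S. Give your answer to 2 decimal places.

4.63

The intersection is the polygon with vertices (7.265,4.441), (7.652,9.475), (7.885,9.672), (9.21,7.684).
By the shoelace formula its area is 4.63.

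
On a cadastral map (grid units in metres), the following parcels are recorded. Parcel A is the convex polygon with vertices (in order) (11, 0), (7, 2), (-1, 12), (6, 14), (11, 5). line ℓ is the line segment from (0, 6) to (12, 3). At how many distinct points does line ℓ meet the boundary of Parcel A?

The segment meets the boundary at (11,3.25), (4.75,4.812).

2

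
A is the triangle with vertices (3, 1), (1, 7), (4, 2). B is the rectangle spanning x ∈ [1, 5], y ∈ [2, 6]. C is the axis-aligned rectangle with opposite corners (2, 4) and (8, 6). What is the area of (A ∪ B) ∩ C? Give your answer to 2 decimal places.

The region (A ∪ B) ∩ C is the polygon with vertices (5,6), (5,4), (2,4), (2,6).
By the shoelace formula its area is 6.00.

6.00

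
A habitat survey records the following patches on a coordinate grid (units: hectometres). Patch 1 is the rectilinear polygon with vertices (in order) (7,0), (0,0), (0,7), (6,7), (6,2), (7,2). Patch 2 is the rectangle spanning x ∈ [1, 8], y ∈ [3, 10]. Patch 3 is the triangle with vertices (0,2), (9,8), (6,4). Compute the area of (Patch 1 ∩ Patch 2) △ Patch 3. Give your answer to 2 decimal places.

|Patch 1 ∩ Patch 2| = 20.
|(Patch 1 ∩ Patch 2) ∩ Patch 3| = 5.25.
|(Patch 1 ∩ Patch 2) △ Patch 3| = 20 + 9 − 10.5 = 18.50.

18.50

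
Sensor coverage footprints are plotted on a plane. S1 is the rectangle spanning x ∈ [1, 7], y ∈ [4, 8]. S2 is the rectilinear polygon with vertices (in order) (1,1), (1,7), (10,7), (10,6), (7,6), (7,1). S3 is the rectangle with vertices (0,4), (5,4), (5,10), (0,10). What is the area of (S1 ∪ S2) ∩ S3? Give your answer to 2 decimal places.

16.00

The region (S1 ∪ S2) ∩ S3 is the polygon with vertices (1,7), (1,8), (5,8), (5,4), (1,4).
By the shoelace formula its area is 16.00.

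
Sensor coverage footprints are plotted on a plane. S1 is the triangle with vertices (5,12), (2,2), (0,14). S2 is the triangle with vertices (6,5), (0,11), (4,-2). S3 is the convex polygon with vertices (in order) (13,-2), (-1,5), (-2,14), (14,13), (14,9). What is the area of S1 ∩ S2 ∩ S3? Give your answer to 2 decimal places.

The intersection is the polygon with vertices (1.091,7.455), (0.6,10.4), (3.615,7.385), (2.391,3.304), (2.364,3.318).
By the shoelace formula its area is 8.94.

8.94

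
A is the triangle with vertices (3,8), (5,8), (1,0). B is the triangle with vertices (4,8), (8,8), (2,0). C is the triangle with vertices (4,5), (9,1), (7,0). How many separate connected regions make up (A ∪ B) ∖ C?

(A ∪ B) ∖ C is a single connected region.

1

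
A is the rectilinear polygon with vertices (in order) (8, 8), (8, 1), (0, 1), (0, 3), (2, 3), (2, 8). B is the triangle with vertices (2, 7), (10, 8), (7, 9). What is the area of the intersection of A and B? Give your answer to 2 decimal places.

2.50

The intersection is the polygon with vertices (8,7.75), (2,7), (4.5,8), (8,8).
By the shoelace formula its area is 2.50.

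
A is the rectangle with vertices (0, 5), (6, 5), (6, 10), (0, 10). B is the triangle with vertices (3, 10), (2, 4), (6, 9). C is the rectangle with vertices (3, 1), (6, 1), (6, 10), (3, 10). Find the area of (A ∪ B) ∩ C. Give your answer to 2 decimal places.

15.00

The region (A ∪ B) ∩ C is the polygon with vertices (3,5), (3,10), (6,10), (6,9), (6,5).
By the shoelace formula its area is 15.00.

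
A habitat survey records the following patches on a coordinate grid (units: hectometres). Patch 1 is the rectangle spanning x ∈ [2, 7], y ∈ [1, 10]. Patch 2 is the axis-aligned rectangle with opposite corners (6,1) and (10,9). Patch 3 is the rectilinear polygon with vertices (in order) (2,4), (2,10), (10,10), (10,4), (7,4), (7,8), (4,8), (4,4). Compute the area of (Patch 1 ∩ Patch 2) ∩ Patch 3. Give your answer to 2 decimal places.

|Patch 1 ∩ Patch 2| = 8.
|(Patch 1 ∩ Patch 2) ∩ Patch 3| = 1.00.

1.00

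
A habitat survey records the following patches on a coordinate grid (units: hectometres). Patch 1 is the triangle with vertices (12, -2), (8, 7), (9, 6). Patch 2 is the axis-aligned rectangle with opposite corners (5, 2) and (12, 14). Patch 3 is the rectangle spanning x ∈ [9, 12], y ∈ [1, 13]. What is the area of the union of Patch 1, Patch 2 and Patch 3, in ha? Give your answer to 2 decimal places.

By inclusion–exclusion:
Individual areas: |Patch 1| = 2.5, |Patch 2| = 84, |Patch 3| = 36.
|Patch 1∩Patch 2| = 1.9444.
|Patch 1∩Patch 3| = 1.5625.
|Patch 2∩Patch 3|: x∈[9,12], y∈[2,13] → 3·11 = 33.
|Patch 1∩Patch 2∩Patch 3| = 1.3194.
|Patch 1 ∪ Patch 2 ∪ Patch 3| = 122.5 − 36.5069 + 1.3194 = 87.31.

87.31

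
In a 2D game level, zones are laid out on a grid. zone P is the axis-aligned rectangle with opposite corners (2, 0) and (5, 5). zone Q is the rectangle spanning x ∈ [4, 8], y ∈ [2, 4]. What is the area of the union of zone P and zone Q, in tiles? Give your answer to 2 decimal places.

21.00

By inclusion–exclusion:
Individual areas: |zone P| = 15, |zone Q| = 8.
|zone P∩zone Q|: x∈[4,5], y∈[2,4] → 1·2 = 2.
|zone P ∪ zone Q| = 23 − 2 = 21.00.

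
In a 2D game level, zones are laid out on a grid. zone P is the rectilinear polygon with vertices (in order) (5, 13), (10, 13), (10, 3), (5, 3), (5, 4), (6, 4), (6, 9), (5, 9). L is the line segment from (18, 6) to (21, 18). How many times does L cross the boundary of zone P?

0

The segment lies entirely outside zone P and never meets its boundary.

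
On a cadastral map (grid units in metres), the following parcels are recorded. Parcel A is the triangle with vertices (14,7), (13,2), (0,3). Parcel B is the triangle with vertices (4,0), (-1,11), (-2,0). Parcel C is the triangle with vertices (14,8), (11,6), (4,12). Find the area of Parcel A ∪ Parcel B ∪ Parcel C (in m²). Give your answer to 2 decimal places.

By inclusion–exclusion:
Individual areas: |Parcel A| = 33, |Parcel B| = 33, |Parcel C| = 16.
|Parcel A∩Parcel B| = 1.1558.
|Parcel A∩Parcel C| = 0.0357.
|Parcel B∩Parcel C| = 0.
|Parcel A∩Parcel B∩Parcel C| = 0.
|Parcel A ∪ Parcel B ∪ Parcel C| = 82 − 1.1915 + 0 = 80.81.

80.81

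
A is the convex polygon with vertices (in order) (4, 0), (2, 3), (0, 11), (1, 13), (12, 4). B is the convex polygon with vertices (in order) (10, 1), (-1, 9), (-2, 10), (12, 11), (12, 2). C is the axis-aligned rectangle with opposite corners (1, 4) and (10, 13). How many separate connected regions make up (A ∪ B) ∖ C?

2

(A ∪ B) ∖ C splits into 2 disjoint pieces (area 40.6118, area 6.0526).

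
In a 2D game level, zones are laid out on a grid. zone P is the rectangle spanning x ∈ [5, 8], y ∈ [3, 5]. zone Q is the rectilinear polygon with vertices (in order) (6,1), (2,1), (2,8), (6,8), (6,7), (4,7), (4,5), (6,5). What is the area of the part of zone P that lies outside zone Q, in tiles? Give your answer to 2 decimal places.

|zone P| = 6, |zone P∩zone Q| = 2.
|zone P ∖ zone Q| = |zone P| − |zone P∩zone Q| = 6 − 2 = 4.00.

4.00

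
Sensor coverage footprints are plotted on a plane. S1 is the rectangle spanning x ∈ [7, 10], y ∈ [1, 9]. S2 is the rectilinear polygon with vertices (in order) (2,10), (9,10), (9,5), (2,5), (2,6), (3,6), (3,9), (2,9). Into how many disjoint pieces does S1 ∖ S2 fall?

1

S1 ∖ S2 is a single connected region.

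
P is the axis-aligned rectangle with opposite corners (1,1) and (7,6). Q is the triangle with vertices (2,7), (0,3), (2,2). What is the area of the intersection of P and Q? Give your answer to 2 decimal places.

3.50

The intersection is the polygon with vertices (2,6), (2,2), (1,2.5), (1,5), (1.5,6).
By the shoelace formula its area is 3.50.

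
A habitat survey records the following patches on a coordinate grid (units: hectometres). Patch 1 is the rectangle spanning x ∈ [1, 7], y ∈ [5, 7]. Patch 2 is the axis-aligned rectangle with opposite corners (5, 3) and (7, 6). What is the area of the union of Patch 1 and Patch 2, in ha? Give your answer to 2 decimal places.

16.00

By inclusion–exclusion:
Individual areas: |Patch 1| = 12, |Patch 2| = 6.
|Patch 1∩Patch 2|: x∈[5,7], y∈[5,6] → 2·1 = 2.
|Patch 1 ∪ Patch 2| = 18 − 2 = 16.00.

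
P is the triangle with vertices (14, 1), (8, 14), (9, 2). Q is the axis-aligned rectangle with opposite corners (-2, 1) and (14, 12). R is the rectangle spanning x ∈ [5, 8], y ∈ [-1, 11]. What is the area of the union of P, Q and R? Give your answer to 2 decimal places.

By inclusion–exclusion:
Individual areas: |P| = 29.5, |Q| = 176, |R| = 36.
|P∩Q| = 28.7436.
|P∩R| = 0.
|Q∩R|: x∈[5,8], y∈[1,11] → 3·10 = 30.
|P∩Q∩R| = 0.
|P ∪ Q ∪ R| = 241.5 − 58.7436 + 0 = 182.76.

182.76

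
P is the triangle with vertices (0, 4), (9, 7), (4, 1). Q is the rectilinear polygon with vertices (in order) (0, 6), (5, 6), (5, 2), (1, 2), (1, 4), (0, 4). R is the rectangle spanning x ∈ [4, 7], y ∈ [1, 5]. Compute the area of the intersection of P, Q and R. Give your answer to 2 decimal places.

The intersection is the polygon with vertices (5,2.2), (4.833,2), (4,2), (4,5), (5,5).
By the shoelace formula its area is 2.98.

2.98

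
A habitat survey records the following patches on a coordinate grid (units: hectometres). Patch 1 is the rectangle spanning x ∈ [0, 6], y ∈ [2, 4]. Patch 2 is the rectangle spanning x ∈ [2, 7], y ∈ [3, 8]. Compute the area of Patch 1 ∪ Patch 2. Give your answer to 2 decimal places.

By inclusion–exclusion:
Individual areas: |Patch 1| = 12, |Patch 2| = 25.
|Patch 1∩Patch 2|: x∈[2,6], y∈[3,4] → 4·1 = 4.
|Patch 1 ∪ Patch 2| = 37 − 4 = 33.00.

33.00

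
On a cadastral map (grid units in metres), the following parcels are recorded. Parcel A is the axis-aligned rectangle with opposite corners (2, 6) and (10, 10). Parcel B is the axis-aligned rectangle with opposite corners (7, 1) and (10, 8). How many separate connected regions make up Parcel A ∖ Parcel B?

Parcel A ∖ Parcel B is a single connected region.

1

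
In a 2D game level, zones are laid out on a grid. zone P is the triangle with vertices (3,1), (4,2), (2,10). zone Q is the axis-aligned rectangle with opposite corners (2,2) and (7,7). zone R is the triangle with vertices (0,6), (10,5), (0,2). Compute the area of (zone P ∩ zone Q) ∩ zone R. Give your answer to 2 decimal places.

The region (zone P ∩ zone Q) ∩ zone R is the polygon with vertices (2.472,5.753), (3.077,5.692), (3.721,3.116), (2.796,2.839).
By the shoelace formula its area is 2.15.

2.15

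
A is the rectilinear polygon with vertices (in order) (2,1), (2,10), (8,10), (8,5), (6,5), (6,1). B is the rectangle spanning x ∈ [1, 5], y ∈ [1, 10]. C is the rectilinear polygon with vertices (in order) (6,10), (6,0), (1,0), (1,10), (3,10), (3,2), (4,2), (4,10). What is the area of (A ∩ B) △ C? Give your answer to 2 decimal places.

31.00

|A ∩ B| = 27.
|(A ∩ B) ∩ C| = 19.
|(A ∩ B) △ C| = 27 + 42 − 38 = 31.00.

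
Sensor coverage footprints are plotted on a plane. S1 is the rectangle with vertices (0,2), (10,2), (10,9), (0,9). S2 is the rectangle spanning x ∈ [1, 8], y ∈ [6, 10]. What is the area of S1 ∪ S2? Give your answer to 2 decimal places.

77.00

By inclusion–exclusion:
Individual areas: |S1| = 70, |S2| = 28.
|S1∩S2|: x∈[1,8], y∈[6,9] → 7·3 = 21.
|S1 ∪ S2| = 98 − 21 = 77.00.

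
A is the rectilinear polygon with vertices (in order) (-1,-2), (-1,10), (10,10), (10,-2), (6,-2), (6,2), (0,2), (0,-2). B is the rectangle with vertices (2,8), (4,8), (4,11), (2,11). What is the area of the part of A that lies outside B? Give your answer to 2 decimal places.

|A| = 108, |A∩B| = 4.
|A ∖ B| = |A| − |A∩B| = 108 − 4 = 104.00.

104.00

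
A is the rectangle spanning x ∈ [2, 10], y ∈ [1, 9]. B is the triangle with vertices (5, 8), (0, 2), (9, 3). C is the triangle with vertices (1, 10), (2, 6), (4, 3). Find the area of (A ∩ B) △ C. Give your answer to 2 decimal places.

|A ∩ B| = 22.3222.
|(A ∩ B) ∩ C| = 0.6307.
|(A ∩ B) △ C| = 22.3222 + 2.5 − 1.2614 = 23.56.

23.56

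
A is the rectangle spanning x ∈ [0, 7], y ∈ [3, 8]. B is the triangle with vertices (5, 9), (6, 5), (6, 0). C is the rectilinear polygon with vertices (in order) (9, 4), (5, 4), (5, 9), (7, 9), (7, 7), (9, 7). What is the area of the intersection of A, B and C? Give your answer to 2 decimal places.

The intersection is the polygon with vertices (6,5), (6,4), (5.556,4), (5.111,8), (5.25,8).
By the shoelace formula its area is 1.54.

1.54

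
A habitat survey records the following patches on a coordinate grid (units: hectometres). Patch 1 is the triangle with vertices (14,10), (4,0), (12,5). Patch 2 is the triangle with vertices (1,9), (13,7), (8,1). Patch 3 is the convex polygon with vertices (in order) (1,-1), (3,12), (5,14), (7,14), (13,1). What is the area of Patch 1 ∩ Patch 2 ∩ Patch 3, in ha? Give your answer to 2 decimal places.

The intersection is the polygon with vertices (10.609,4.13), (7.152,1.97), (6.6,2.6), (10.474,6.474), (11.218,4.861).
By the shoelace formula its area is 7.25.

7.25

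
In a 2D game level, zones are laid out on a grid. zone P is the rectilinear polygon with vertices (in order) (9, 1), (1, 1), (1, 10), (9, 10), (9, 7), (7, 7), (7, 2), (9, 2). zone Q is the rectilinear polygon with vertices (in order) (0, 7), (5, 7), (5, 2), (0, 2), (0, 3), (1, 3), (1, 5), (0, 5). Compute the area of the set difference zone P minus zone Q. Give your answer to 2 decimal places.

42.00

|zone P| = 62, |zone P∩zone Q| = 20.
|zone P ∖ zone Q| = |zone P| − |zone P∩zone Q| = 62 − 20 = 42.00.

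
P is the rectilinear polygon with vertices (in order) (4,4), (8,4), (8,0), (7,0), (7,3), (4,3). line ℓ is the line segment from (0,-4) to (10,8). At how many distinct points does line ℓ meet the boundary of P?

2

The segment meets the boundary at (6.667,4), (5.833,3).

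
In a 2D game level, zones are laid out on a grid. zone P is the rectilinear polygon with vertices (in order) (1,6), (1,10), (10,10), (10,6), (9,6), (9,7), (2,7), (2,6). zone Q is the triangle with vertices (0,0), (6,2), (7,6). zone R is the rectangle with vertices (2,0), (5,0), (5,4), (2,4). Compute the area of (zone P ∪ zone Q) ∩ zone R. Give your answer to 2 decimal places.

5.45

The region (zone P ∪ zone Q) ∩ zone R is the polygon with vertices (2,0.667), (2,1.714), (4.667,4), (5,4), (5,1.667).
By the shoelace formula its area is 5.45.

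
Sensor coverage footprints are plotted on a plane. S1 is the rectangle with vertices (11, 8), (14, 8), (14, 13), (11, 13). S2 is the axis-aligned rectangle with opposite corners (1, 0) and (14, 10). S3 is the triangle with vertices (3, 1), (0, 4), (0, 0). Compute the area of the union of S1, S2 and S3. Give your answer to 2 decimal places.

142.33

By inclusion–exclusion:
Individual areas: |S1| = 15, |S2| = 130, |S3| = 6.
|S1∩S2|: x∈[11,14], y∈[8,10] → 3·2 = 6.
|S1∩S3| = 0.
|S2∩S3| = 2.6667.
|S1∩S2∩S3| = 0.
|S1 ∪ S2 ∪ S3| = 151 − 8.6667 + 0 = 142.33.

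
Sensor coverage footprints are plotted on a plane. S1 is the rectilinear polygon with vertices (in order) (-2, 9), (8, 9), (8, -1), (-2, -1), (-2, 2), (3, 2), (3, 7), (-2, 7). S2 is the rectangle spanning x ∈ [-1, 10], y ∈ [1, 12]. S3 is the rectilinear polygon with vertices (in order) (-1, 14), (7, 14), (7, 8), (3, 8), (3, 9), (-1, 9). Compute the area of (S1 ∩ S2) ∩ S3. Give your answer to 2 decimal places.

4.00

|S1 ∩ S2| = 52.
|(S1 ∩ S2) ∩ S3| = 4.00.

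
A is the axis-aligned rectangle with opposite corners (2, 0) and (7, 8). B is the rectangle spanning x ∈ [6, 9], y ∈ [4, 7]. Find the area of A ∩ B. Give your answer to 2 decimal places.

3.00

|A∩B|: x∈[6,7], y∈[4,7] → 1·3 = 3.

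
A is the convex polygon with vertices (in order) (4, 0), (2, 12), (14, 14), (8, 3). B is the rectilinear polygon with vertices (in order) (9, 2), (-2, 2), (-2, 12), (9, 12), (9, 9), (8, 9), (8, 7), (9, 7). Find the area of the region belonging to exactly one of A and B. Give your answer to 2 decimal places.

80.83

|A| = 87, |B| = 108, |A∩B| = 57.0833.
|A △ B| = |A| + |B| − 2·|A∩B| = 87 + 108 − 114.1667 = 80.83.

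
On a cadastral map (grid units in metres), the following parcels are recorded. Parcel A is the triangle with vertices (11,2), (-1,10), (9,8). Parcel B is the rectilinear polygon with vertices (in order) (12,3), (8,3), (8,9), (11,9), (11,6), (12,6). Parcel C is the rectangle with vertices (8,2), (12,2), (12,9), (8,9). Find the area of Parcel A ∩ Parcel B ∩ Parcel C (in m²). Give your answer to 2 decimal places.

The intersection is the polygon with vertices (8,8.2), (9,8), (10.667,3), (9.5,3), (8,4).
By the shoelace formula its area is 8.52.

8.52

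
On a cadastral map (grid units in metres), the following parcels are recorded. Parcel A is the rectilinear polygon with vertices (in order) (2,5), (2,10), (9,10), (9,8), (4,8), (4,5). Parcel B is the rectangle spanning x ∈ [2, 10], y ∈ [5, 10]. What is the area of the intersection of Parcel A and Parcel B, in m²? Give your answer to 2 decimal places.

The intersection is the polygon with vertices (2,10), (9,10), (9,8), (4,8), (4,5), (2,5).
By the shoelace formula its area is 20.00.

20.00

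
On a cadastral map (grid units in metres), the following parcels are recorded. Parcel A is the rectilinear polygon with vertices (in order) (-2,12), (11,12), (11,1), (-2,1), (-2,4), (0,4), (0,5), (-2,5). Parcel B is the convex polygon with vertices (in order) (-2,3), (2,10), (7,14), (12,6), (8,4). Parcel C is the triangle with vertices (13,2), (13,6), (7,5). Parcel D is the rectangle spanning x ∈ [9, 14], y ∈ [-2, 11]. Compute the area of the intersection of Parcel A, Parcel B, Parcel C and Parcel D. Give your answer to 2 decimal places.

1.00

The intersection is the polygon with vertices (9,4.5), (9,5.333), (11,5.667), (11,5.5).
By the shoelace formula its area is 1.00.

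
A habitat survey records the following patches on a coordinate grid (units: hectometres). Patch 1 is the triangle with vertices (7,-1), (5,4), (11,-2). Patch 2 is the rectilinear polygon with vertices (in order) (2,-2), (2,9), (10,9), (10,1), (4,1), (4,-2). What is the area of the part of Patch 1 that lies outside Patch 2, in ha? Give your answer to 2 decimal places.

6.30

|Patch 1| = 9, |Patch 1∩Patch 2| = 2.7.
|Patch 1 ∖ Patch 2| = |Patch 1| − |Patch 1∩Patch 2| = 9 − 2.7 = 6.30.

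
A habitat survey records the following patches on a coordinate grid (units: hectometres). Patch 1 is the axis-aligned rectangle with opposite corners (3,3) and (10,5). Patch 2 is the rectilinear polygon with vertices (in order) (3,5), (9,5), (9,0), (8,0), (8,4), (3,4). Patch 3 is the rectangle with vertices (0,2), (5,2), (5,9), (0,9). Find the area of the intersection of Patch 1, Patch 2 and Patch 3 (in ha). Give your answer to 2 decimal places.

2.00

The intersection is the polygon with vertices (3,4), (3,5), (5,5), (5,4).
By the shoelace formula its area is 2.00.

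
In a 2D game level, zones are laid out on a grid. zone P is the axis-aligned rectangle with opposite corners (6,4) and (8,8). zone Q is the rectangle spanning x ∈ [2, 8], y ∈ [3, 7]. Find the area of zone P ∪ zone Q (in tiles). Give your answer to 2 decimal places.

26.00

By inclusion–exclusion:
Individual areas: |zone P| = 8, |zone Q| = 24.
|zone P∩zone Q|: x∈[6,8], y∈[4,7] → 2·3 = 6.
|zone P ∪ zone Q| = 32 − 6 = 26.00.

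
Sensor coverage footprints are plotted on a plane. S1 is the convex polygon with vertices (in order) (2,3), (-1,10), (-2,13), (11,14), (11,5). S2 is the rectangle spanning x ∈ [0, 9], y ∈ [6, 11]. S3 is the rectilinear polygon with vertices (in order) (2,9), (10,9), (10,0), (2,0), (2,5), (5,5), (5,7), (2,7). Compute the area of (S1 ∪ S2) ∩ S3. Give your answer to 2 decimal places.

The region (S1 ∪ S2) ∩ S3 is the polygon with vertices (2,3), (2,5), (5,5), (5,7), (2,7), (2,9), (10,9), (10,4.778).
By the shoelace formula its area is 34.89.

34.89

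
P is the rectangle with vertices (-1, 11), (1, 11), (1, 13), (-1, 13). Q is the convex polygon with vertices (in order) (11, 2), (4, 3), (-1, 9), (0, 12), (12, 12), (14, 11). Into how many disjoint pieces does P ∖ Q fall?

P ∖ Q is a single connected region.

1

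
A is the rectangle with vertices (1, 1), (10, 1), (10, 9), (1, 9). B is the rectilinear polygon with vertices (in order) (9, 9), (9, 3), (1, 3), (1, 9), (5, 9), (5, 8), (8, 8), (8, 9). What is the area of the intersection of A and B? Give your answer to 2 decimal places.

45.00

The intersection is the polygon with vertices (9,9), (9,3), (1,3), (1,9), (5,9), (5,8), (8,8), (8,9).
By the shoelace formula its area is 45.00.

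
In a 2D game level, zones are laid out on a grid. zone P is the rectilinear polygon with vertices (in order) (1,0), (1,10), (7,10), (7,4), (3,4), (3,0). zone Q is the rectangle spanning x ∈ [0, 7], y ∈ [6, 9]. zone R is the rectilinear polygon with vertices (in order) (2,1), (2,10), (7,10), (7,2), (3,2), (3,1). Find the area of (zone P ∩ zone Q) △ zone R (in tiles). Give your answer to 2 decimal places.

|zone P ∩ zone Q| = 18.
|(zone P ∩ zone Q) ∩ zone R| = 15.
|(zone P ∩ zone Q) △ zone R| = 18 + 41 − 30 = 29.00.

29.00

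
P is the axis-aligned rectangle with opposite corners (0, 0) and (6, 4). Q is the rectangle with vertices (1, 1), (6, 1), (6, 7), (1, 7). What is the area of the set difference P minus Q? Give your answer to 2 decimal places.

9.00

|P∩Q|: x∈[1,6], y∈[1,4] → 5·3 = 15.
|P| = 24.
|P ∖ Q| = |P| − |P∩Q| = 24 − 15 = 9.00.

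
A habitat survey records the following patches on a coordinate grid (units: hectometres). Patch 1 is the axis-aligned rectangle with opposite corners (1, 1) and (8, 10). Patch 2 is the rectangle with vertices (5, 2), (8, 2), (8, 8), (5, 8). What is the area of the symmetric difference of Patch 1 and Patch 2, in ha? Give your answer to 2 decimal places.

|Patch 1∩Patch 2|: x∈[5,8], y∈[2,8] → 3·6 = 18.
|Patch 1 △ Patch 2| = |Patch 1| + |Patch 2| − 2·|Patch 1∩Patch 2| = 63 + 18 − 36 = 45.00.

45.00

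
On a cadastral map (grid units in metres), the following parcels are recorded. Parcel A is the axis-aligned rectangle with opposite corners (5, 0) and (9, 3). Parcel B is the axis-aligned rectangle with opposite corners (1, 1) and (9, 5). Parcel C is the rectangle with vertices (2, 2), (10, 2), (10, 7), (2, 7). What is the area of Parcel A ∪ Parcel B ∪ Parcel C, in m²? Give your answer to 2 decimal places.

55.00

By inclusion–exclusion:
Individual areas: |Parcel A| = 12, |Parcel B| = 32, |Parcel C| = 40.
|Parcel A∩Parcel B|: x∈[5,9], y∈[1,3] → 4·2 = 8.
|Parcel A∩Parcel C|: x∈[5,9], y∈[2,3] → 4·1 = 4.
|Parcel B∩Parcel C|: x∈[2,9], y∈[2,5] → 7·3 = 21.
|Parcel A∩Parcel B∩Parcel C| = 4.
|Parcel A ∪ Parcel B ∪ Parcel C| = 84 − 33 + 4 = 55.00.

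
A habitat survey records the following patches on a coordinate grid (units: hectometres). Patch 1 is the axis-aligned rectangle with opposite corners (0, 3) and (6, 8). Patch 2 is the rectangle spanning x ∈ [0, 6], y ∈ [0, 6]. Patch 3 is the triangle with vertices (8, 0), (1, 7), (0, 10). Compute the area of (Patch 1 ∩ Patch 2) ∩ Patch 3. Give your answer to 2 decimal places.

The region (Patch 1 ∩ Patch 2) ∩ Patch 3 is the polygon with vertices (5,3), (2,6), (3.2,6), (5.6,3).
By the shoelace formula its area is 2.70.

2.70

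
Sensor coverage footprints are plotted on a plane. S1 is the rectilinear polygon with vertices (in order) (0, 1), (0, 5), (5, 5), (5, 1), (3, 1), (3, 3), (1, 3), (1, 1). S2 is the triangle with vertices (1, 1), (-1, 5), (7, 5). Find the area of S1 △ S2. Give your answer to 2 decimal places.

|S1| = 16, |S2| = 16, |S1∩S2| = 11.
|S1 △ S2| = |S1| + |S2| − 2·|S1∩S2| = 16 + 16 − 22 = 10.00.

10.00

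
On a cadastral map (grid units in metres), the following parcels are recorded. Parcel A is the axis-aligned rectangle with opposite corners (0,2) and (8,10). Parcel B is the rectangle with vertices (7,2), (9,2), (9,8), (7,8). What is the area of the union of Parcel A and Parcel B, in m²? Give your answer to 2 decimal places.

By inclusion–exclusion:
Individual areas: |Parcel A| = 64, |Parcel B| = 12.
|Parcel A∩Parcel B|: x∈[7,8], y∈[2,8] → 1·6 = 6.
|Parcel A ∪ Parcel B| = 76 − 6 = 70.00.

70.00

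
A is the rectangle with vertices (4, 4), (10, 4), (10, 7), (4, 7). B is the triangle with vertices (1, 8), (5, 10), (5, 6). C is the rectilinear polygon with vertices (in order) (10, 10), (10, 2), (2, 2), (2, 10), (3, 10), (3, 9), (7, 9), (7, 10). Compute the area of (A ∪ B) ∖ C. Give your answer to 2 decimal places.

|A ∪ B| = 25.25.
|(A ∪ B) ∩ C| = 23.75.
|(A ∪ B) ∖ C| = 25.25 − 23.75 = 1.50.

1.50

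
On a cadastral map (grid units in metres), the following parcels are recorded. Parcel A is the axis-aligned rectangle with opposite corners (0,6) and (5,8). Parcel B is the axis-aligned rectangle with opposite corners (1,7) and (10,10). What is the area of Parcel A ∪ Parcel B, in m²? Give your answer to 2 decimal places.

33.00

By inclusion–exclusion:
Individual areas: |Parcel A| = 10, |Parcel B| = 27.
|Parcel A∩Parcel B|: x∈[1,5], y∈[7,8] → 4·1 = 4.
|Parcel A ∪ Parcel B| = 37 − 4 = 33.00.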